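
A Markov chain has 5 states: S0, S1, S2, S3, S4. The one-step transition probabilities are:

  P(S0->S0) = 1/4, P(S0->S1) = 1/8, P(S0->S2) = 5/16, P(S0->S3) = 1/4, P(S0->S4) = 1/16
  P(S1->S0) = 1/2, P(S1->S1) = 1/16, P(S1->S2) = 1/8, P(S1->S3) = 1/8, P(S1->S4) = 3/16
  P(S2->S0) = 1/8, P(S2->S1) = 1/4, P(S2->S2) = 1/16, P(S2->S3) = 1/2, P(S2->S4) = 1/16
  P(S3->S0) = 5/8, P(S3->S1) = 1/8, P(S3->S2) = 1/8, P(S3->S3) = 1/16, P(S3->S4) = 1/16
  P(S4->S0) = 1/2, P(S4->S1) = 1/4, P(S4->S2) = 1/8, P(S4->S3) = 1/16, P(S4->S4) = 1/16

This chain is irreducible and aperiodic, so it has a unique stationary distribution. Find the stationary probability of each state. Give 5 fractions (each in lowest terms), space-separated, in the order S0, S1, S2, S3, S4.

Answer: 19629/53440 993/6680 9751/53440 11783/53440 4333/53440

Derivation:
The stationary distribution satisfies pi = pi * P, i.e.:
  pi_S0 = 1/4*pi_S0 + 1/2*pi_S1 + 1/8*pi_S2 + 5/8*pi_S3 + 1/2*pi_S4
  pi_S1 = 1/8*pi_S0 + 1/16*pi_S1 + 1/4*pi_S2 + 1/8*pi_S3 + 1/4*pi_S4
  pi_S2 = 5/16*pi_S0 + 1/8*pi_S1 + 1/16*pi_S2 + 1/8*pi_S3 + 1/8*pi_S4
  pi_S3 = 1/4*pi_S0 + 1/8*pi_S1 + 1/2*pi_S2 + 1/16*pi_S3 + 1/16*pi_S4
  pi_S4 = 1/16*pi_S0 + 3/16*pi_S1 + 1/16*pi_S2 + 1/16*pi_S3 + 1/16*pi_S4
with normalization: pi_S0 + pi_S1 + pi_S2 + pi_S3 + pi_S4 = 1.

Using the first 4 balance equations plus normalization, the linear system A*pi = b is:
  [-3/4, 1/2, 1/8, 5/8, 1/2] . pi = 0
  [1/8, -15/16, 1/4, 1/8, 1/4] . pi = 0
  [5/16, 1/8, -15/16, 1/8, 1/8] . pi = 0
  [1/4, 1/8, 1/2, -15/16, 1/16] . pi = 0
  [1, 1, 1, 1, 1] . pi = 1

Solving yields:
  pi_S0 = 19629/53440
  pi_S1 = 993/6680
  pi_S2 = 9751/53440
  pi_S3 = 11783/53440
  pi_S4 = 4333/53440

Verification (pi * P):
  19629/53440*1/4 + 993/6680*1/2 + 9751/53440*1/8 + 11783/53440*5/8 + 4333/53440*1/2 = 19629/53440 = pi_S0  (ok)
  19629/53440*1/8 + 993/6680*1/16 + 9751/53440*1/4 + 11783/53440*1/8 + 4333/53440*1/4 = 993/6680 = pi_S1  (ok)
  19629/53440*5/16 + 993/6680*1/8 + 9751/53440*1/16 + 11783/53440*1/8 + 4333/53440*1/8 = 9751/53440 = pi_S2  (ok)
  19629/53440*1/4 + 993/6680*1/8 + 9751/53440*1/2 + 11783/53440*1/16 + 4333/53440*1/16 = 11783/53440 = pi_S3  (ok)
  19629/53440*1/16 + 993/6680*3/16 + 9751/53440*1/16 + 11783/53440*1/16 + 4333/53440*1/16 = 4333/53440 = pi_S4  (ok)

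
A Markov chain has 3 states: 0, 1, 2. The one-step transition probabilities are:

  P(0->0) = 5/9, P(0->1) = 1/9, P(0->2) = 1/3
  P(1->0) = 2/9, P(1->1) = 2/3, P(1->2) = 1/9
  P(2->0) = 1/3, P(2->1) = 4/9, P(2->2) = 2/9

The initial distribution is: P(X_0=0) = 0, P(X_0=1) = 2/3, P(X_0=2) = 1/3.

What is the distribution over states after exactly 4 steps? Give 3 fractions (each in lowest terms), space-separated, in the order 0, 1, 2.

Answer: 7124/19683 8390/19683 4169/19683

Derivation:
Propagating the distribution step by step (d_{t+1} = d_t * P):
d_0 = (0=0, 1=2/3, 2=1/3)
  d_1[0] = 0*5/9 + 2/3*2/9 + 1/3*1/3 = 7/27
  d_1[1] = 0*1/9 + 2/3*2/3 + 1/3*4/9 = 16/27
  d_1[2] = 0*1/3 + 2/3*1/9 + 1/3*2/9 = 4/27
d_1 = (0=7/27, 1=16/27, 2=4/27)
  d_2[0] = 7/27*5/9 + 16/27*2/9 + 4/27*1/3 = 79/243
  d_2[1] = 7/27*1/9 + 16/27*2/3 + 4/27*4/9 = 119/243
  d_2[2] = 7/27*1/3 + 16/27*1/9 + 4/27*2/9 = 5/27
d_2 = (0=79/243, 1=119/243, 2=5/27)
  d_3[0] = 79/243*5/9 + 119/243*2/9 + 5/27*1/3 = 256/729
  d_3[1] = 79/243*1/9 + 119/243*2/3 + 5/27*4/9 = 973/2187
  d_3[2] = 79/243*1/3 + 119/243*1/9 + 5/27*2/9 = 446/2187
d_3 = (0=256/729, 1=973/2187, 2=446/2187)
  d_4[0] = 256/729*5/9 + 973/2187*2/9 + 446/2187*1/3 = 7124/19683
  d_4[1] = 256/729*1/9 + 973/2187*2/3 + 446/2187*4/9 = 8390/19683
  d_4[2] = 256/729*1/3 + 973/2187*1/9 + 446/2187*2/9 = 4169/19683
d_4 = (0=7124/19683, 1=8390/19683, 2=4169/19683)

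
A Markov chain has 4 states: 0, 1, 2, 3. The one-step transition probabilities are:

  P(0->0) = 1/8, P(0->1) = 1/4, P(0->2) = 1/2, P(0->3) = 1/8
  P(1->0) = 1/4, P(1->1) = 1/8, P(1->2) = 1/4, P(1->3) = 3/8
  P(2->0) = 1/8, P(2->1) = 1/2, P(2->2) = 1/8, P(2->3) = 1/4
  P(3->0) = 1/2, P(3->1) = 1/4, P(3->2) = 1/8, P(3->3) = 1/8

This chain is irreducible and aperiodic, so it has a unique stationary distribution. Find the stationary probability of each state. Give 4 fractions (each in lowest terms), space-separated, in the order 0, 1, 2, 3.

Answer: 211/863 240/863 217/863 195/863

Derivation:
The stationary distribution satisfies pi = pi * P, i.e.:
  pi_0 = 1/8*pi_0 + 1/4*pi_1 + 1/8*pi_2 + 1/2*pi_3
  pi_1 = 1/4*pi_0 + 1/8*pi_1 + 1/2*pi_2 + 1/4*pi_3
  pi_2 = 1/2*pi_0 + 1/4*pi_1 + 1/8*pi_2 + 1/8*pi_3
  pi_3 = 1/8*pi_0 + 3/8*pi_1 + 1/4*pi_2 + 1/8*pi_3
with normalization: pi_0 + pi_1 + pi_2 + pi_3 = 1.

Using the first 3 balance equations plus normalization, the linear system A*pi = b is:
  [-7/8, 1/4, 1/8, 1/2] . pi = 0
  [1/4, -7/8, 1/2, 1/4] . pi = 0
  [1/2, 1/4, -7/8, 1/8] . pi = 0
  [1, 1, 1, 1] . pi = 1

Solving yields:
  pi_0 = 211/863
  pi_1 = 240/863
  pi_2 = 217/863
  pi_3 = 195/863

Verification (pi * P):
  211/863*1/8 + 240/863*1/4 + 217/863*1/8 + 195/863*1/2 = 211/863 = pi_0  (ok)
  211/863*1/4 + 240/863*1/8 + 217/863*1/2 + 195/863*1/4 = 240/863 = pi_1  (ok)
  211/863*1/2 + 240/863*1/4 + 217/863*1/8 + 195/863*1/8 = 217/863 = pi_2  (ok)
  211/863*1/8 + 240/863*3/8 + 217/863*1/4 + 195/863*1/8 = 195/863 = pi_3  (ok)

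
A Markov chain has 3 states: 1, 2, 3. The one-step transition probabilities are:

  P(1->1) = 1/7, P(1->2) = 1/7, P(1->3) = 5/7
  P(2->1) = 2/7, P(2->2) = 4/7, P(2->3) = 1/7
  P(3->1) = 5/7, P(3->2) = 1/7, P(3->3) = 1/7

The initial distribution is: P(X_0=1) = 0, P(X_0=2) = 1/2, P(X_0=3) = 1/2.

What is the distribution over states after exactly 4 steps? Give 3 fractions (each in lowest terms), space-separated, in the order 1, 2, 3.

Answer: 1695/4802 1241/4802 933/2401

Derivation:
Propagating the distribution step by step (d_{t+1} = d_t * P):
d_0 = (1=0, 2=1/2, 3=1/2)
  d_1[1] = 0*1/7 + 1/2*2/7 + 1/2*5/7 = 1/2
  d_1[2] = 0*1/7 + 1/2*4/7 + 1/2*1/7 = 5/14
  d_1[3] = 0*5/7 + 1/2*1/7 + 1/2*1/7 = 1/7
d_1 = (1=1/2, 2=5/14, 3=1/7)
  d_2[1] = 1/2*1/7 + 5/14*2/7 + 1/7*5/7 = 27/98
  d_2[2] = 1/2*1/7 + 5/14*4/7 + 1/7*1/7 = 29/98
  d_2[3] = 1/2*5/7 + 5/14*1/7 + 1/7*1/7 = 3/7
d_2 = (1=27/98, 2=29/98, 3=3/7)
  d_3[1] = 27/98*1/7 + 29/98*2/7 + 3/7*5/7 = 295/686
  d_3[2] = 27/98*1/7 + 29/98*4/7 + 3/7*1/7 = 185/686
  d_3[3] = 27/98*5/7 + 29/98*1/7 + 3/7*1/7 = 103/343
d_3 = (1=295/686, 2=185/686, 3=103/343)
  d_4[1] = 295/686*1/7 + 185/686*2/7 + 103/343*5/7 = 1695/4802
  d_4[2] = 295/686*1/7 + 185/686*4/7 + 103/343*1/7 = 1241/4802
  d_4[3] = 295/686*5/7 + 185/686*1/7 + 103/343*1/7 = 933/2401
d_4 = (1=1695/4802, 2=1241/4802, 3=933/2401)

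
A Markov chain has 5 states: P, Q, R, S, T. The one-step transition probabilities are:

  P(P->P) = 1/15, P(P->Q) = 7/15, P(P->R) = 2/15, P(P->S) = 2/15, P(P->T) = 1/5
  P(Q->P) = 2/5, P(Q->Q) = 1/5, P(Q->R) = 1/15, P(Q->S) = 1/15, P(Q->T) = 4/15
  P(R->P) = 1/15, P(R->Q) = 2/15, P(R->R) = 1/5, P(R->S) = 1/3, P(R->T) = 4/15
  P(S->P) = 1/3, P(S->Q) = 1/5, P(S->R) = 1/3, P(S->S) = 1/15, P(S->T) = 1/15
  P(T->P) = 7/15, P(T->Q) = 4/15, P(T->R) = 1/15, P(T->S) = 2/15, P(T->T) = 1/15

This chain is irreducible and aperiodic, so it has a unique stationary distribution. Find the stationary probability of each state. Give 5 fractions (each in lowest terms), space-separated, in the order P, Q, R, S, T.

The stationary distribution satisfies pi = pi * P, i.e.:
  pi_P = 1/15*pi_P + 2/5*pi_Q + 1/15*pi_R + 1/3*pi_S + 7/15*pi_T
  pi_Q = 7/15*pi_P + 1/5*pi_Q + 2/15*pi_R + 1/5*pi_S + 4/15*pi_T
  pi_R = 2/15*pi_P + 1/15*pi_Q + 1/5*pi_R + 1/3*pi_S + 1/15*pi_T
  pi_S = 2/15*pi_P + 1/15*pi_Q + 1/3*pi_R + 1/15*pi_S + 2/15*pi_T
  pi_T = 1/5*pi_P + 4/15*pi_Q + 4/15*pi_R + 1/15*pi_S + 1/15*pi_T
with normalization: pi_P + pi_Q + pi_R + pi_S + pi_T = 1.

Using the first 4 balance equations plus normalization, the linear system A*pi = b is:
  [-14/15, 2/5, 1/15, 1/3, 7/15] . pi = 0
  [7/15, -4/5, 2/15, 1/5, 4/15] . pi = 0
  [2/15, 1/15, -4/5, 1/3, 1/15] . pi = 0
  [2/15, 1/15, 1/3, -14/15, 2/15] . pi = 0
  [1, 1, 1, 1, 1] . pi = 1

Solving yields:
  pi_P = 4517/16862
  pi_Q = 4629/16862
  pi_R = 2339/16862
  pi_S = 2257/16862
  pi_T = 1560/8431

Verification (pi * P):
  4517/16862*1/15 + 4629/16862*2/5 + 2339/16862*1/15 + 2257/16862*1/3 + 1560/8431*7/15 = 4517/16862 = pi_P  (ok)
  4517/16862*7/15 + 4629/16862*1/5 + 2339/16862*2/15 + 2257/16862*1/5 + 1560/8431*4/15 = 4629/16862 = pi_Q  (ok)
  4517/16862*2/15 + 4629/16862*1/15 + 2339/16862*1/5 + 2257/16862*1/3 + 1560/8431*1/15 = 2339/16862 = pi_R  (ok)
  4517/16862*2/15 + 4629/16862*1/15 + 2339/16862*1/3 + 2257/16862*1/15 + 1560/8431*2/15 = 2257/16862 = pi_S  (ok)
  4517/16862*1/5 + 4629/16862*4/15 + 2339/16862*4/15 + 2257/16862*1/15 + 1560/8431*1/15 = 1560/8431 = pi_T  (ok)

Answer: 4517/16862 4629/16862 2339/16862 2257/16862 1560/8431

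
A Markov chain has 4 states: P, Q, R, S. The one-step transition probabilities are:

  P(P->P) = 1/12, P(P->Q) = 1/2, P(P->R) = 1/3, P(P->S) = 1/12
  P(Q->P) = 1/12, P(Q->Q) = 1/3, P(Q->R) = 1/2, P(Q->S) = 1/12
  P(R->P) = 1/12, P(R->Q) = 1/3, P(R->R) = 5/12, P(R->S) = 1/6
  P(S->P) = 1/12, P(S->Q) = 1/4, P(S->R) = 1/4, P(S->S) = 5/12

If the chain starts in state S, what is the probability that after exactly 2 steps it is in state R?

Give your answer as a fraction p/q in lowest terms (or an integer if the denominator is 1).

Computing P^2 by repeated multiplication:
P^1 =
  P: [1/12, 1/2, 1/3, 1/12]
  Q: [1/12, 1/3, 1/2, 1/12]
  R: [1/12, 1/3, 5/12, 1/6]
  S: [1/12, 1/4, 1/4, 5/12]
P^2 =
  P: [1/12, 49/144, 7/16, 5/36]
  Q: [1/12, 49/144, 61/144, 11/72]
  R: [1/12, 1/3, 59/144, 25/144]
  S: [1/12, 5/16, 13/36, 35/144]

(P^2)[S -> R] = 13/36

Answer: 13/36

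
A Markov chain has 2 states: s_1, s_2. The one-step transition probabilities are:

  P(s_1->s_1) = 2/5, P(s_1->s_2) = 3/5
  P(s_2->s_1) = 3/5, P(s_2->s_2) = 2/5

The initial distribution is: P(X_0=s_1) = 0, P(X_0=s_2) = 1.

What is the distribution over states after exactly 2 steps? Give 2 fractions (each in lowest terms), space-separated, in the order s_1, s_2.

Answer: 12/25 13/25

Derivation:
Propagating the distribution step by step (d_{t+1} = d_t * P):
d_0 = (s_1=0, s_2=1)
  d_1[s_1] = 0*2/5 + 1*3/5 = 3/5
  d_1[s_2] = 0*3/5 + 1*2/5 = 2/5
d_1 = (s_1=3/5, s_2=2/5)
  d_2[s_1] = 3/5*2/5 + 2/5*3/5 = 12/25
  d_2[s_2] = 3/5*3/5 + 2/5*2/5 = 13/25
d_2 = (s_1=12/25, s_2=13/25)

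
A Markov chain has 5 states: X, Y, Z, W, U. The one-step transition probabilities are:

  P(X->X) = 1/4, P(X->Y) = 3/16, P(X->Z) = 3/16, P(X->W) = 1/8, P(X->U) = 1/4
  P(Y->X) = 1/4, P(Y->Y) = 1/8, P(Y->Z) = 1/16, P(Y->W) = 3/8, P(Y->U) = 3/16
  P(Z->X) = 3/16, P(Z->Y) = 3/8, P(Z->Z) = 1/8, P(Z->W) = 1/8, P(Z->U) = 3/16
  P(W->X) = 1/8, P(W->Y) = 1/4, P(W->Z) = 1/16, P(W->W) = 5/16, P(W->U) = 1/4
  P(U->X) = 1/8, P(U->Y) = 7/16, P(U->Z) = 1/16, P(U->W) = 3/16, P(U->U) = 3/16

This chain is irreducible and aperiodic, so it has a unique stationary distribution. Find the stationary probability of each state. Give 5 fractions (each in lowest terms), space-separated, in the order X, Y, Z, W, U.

Answer: 12041/64658 16671/64658 2958/32329 16145/64658 13885/64658

Derivation:
The stationary distribution satisfies pi = pi * P, i.e.:
  pi_X = 1/4*pi_X + 1/4*pi_Y + 3/16*pi_Z + 1/8*pi_W + 1/8*pi_U
  pi_Y = 3/16*pi_X + 1/8*pi_Y + 3/8*pi_Z + 1/4*pi_W + 7/16*pi_U
  pi_Z = 3/16*pi_X + 1/16*pi_Y + 1/8*pi_Z + 1/16*pi_W + 1/16*pi_U
  pi_W = 1/8*pi_X + 3/8*pi_Y + 1/8*pi_Z + 5/16*pi_W + 3/16*pi_U
  pi_U = 1/4*pi_X + 3/16*pi_Y + 3/16*pi_Z + 1/4*pi_W + 3/16*pi_U
with normalization: pi_X + pi_Y + pi_Z + pi_W + pi_U = 1.

Using the first 4 balance equations plus normalization, the linear system A*pi = b is:
  [-3/4, 1/4, 3/16, 1/8, 1/8] . pi = 0
  [3/16, -7/8, 3/8, 1/4, 7/16] . pi = 0
  [3/16, 1/16, -7/8, 1/16, 1/16] . pi = 0
  [1/8, 3/8, 1/8, -11/16, 3/16] . pi = 0
  [1, 1, 1, 1, 1] . pi = 1

Solving yields:
  pi_X = 12041/64658
  pi_Y = 16671/64658
  pi_Z = 2958/32329
  pi_W = 16145/64658
  pi_U = 13885/64658

Verification (pi * P):
  12041/64658*1/4 + 16671/64658*1/4 + 2958/32329*3/16 + 16145/64658*1/8 + 13885/64658*1/8 = 12041/64658 = pi_X  (ok)
  12041/64658*3/16 + 16671/64658*1/8 + 2958/32329*3/8 + 16145/64658*1/4 + 13885/64658*7/16 = 16671/64658 = pi_Y  (ok)
  12041/64658*3/16 + 16671/64658*1/16 + 2958/32329*1/8 + 16145/64658*1/16 + 13885/64658*1/16 = 2958/32329 = pi_Z  (ok)
  12041/64658*1/8 + 16671/64658*3/8 + 2958/32329*1/8 + 16145/64658*5/16 + 13885/64658*3/16 = 16145/64658 = pi_W  (ok)
  12041/64658*1/4 + 16671/64658*3/16 + 2958/32329*3/16 + 16145/64658*1/4 + 13885/64658*3/16 = 13885/64658 = pi_U  (ok)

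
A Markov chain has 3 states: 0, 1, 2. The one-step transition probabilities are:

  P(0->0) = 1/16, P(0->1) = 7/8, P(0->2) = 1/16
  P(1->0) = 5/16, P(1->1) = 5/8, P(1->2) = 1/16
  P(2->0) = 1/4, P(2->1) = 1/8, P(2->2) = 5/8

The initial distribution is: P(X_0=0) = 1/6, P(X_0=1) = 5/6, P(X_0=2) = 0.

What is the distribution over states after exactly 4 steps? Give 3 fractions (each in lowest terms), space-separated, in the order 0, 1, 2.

Answer: 47897/196608 30859/49152 8425/65536

Derivation:
Propagating the distribution step by step (d_{t+1} = d_t * P):
d_0 = (0=1/6, 1=5/6, 2=0)
  d_1[0] = 1/6*1/16 + 5/6*5/16 + 0*1/4 = 13/48
  d_1[1] = 1/6*7/8 + 5/6*5/8 + 0*1/8 = 2/3
  d_1[2] = 1/6*1/16 + 5/6*1/16 + 0*5/8 = 1/16
d_1 = (0=13/48, 1=2/3, 2=1/16)
  d_2[0] = 13/48*1/16 + 2/3*5/16 + 1/16*1/4 = 185/768
  d_2[1] = 13/48*7/8 + 2/3*5/8 + 1/16*1/8 = 127/192
  d_2[2] = 13/48*1/16 + 2/3*1/16 + 1/16*5/8 = 25/256
d_2 = (0=185/768, 1=127/192, 2=25/256)
  d_3[0] = 185/768*1/16 + 127/192*5/16 + 25/256*1/4 = 3025/12288
  d_3[1] = 185/768*7/8 + 127/192*5/8 + 25/256*1/8 = 1955/3072
  d_3[2] = 185/768*1/16 + 127/192*1/16 + 25/256*5/8 = 481/4096
d_3 = (0=3025/12288, 1=1955/3072, 2=481/4096)
  d_4[0] = 3025/12288*1/16 + 1955/3072*5/16 + 481/4096*1/4 = 47897/196608
  d_4[1] = 3025/12288*7/8 + 1955/3072*5/8 + 481/4096*1/8 = 30859/49152
  d_4[2] = 3025/12288*1/16 + 1955/3072*1/16 + 481/4096*5/8 = 8425/65536
d_4 = (0=47897/196608, 1=30859/49152, 2=8425/65536)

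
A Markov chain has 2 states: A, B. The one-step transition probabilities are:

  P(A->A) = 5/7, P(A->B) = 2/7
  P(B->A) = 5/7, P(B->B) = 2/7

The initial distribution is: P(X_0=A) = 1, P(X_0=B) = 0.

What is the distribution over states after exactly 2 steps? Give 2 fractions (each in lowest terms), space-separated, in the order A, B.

Answer: 5/7 2/7

Derivation:
Propagating the distribution step by step (d_{t+1} = d_t * P):
d_0 = (A=1, B=0)
  d_1[A] = 1*5/7 + 0*5/7 = 5/7
  d_1[B] = 1*2/7 + 0*2/7 = 2/7
d_1 = (A=5/7, B=2/7)
  d_2[A] = 5/7*5/7 + 2/7*5/7 = 5/7
  d_2[B] = 5/7*2/7 + 2/7*2/7 = 2/7
d_2 = (A=5/7, B=2/7)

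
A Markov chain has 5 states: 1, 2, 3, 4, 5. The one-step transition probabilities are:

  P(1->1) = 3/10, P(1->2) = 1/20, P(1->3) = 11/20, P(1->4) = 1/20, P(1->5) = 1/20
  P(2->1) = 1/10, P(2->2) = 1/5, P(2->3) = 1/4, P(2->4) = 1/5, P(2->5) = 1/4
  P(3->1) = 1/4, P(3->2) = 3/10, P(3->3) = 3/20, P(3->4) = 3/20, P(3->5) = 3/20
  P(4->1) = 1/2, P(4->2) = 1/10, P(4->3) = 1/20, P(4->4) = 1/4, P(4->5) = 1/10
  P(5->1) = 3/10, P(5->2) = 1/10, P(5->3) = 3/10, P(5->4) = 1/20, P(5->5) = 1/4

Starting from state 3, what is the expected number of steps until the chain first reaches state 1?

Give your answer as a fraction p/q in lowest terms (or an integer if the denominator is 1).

Let h_i = expected steps to first reach 1 from state i.
Boundary: h_1 = 0.
First-step equations for the other states:
  h_2 = 1 + 1/10*h_1 + 1/5*h_2 + 1/4*h_3 + 1/5*h_4 + 1/4*h_5
  h_3 = 1 + 1/4*h_1 + 3/10*h_2 + 3/20*h_3 + 3/20*h_4 + 3/20*h_5
  h_4 = 1 + 1/2*h_1 + 1/10*h_2 + 1/20*h_3 + 1/4*h_4 + 1/10*h_5
  h_5 = 1 + 3/10*h_1 + 1/10*h_2 + 3/10*h_3 + 1/20*h_4 + 1/4*h_5

Substituting h_1 = 0 and rearranging gives the linear system (I - Q) h = 1:
  [4/5, -1/4, -1/5, -1/4] . (h_2, h_3, h_4, h_5) = 1
  [-3/10, 17/20, -3/20, -3/20] . (h_2, h_3, h_4, h_5) = 1
  [-1/10, -1/20, 3/4, -1/10] . (h_2, h_3, h_4, h_5) = 1
  [-1/10, -3/10, -1/20, 3/4] . (h_2, h_3, h_4, h_5) = 1

Solving yields:
  h_2 = 40705/9718
  h_3 = 18200/4859
  h_4 = 12715/4859
  h_5 = 17320/4859

Starting state is 3, so the expected hitting time is h_3 = 18200/4859.

Answer: 18200/4859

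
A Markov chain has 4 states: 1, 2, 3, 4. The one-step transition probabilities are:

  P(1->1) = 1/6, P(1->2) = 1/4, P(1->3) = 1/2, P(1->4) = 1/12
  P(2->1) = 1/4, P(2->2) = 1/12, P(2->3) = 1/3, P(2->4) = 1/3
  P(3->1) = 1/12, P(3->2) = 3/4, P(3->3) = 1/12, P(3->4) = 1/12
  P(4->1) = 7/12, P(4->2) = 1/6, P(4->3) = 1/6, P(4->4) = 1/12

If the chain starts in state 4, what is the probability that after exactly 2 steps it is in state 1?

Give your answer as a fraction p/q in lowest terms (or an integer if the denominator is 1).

Answer: 29/144

Derivation:
Computing P^2 by repeated multiplication:
P^1 =
  1: [1/6, 1/4, 1/2, 1/12]
  2: [1/4, 1/12, 1/3, 1/3]
  3: [1/12, 3/4, 1/12, 1/12]
  4: [7/12, 1/6, 1/6, 1/12]
P^2 =
  1: [13/72, 65/144, 2/9, 7/48]
  2: [41/144, 3/8, 17/72, 5/48]
  3: [37/144, 23/144, 5/16, 13/48]
  4: [29/144, 43/144, 3/8, 1/8]

(P^2)[4 -> 1] = 29/144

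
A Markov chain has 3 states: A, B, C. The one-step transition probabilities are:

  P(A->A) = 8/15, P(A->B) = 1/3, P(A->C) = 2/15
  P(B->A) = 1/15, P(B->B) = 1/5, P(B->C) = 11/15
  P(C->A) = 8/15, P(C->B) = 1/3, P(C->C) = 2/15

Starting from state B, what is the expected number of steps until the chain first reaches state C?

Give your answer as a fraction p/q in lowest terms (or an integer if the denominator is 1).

Answer: 120/79

Derivation:
Let h_i = expected steps to first reach C from state i.
Boundary: h_C = 0.
First-step equations for the other states:
  h_A = 1 + 8/15*h_A + 1/3*h_B + 2/15*h_C
  h_B = 1 + 1/15*h_A + 1/5*h_B + 11/15*h_C

Substituting h_C = 0 and rearranging gives the linear system (I - Q) h = 1:
  [7/15, -1/3] . (h_A, h_B) = 1
  [-1/15, 4/5] . (h_A, h_B) = 1

Solving yields:
  h_A = 255/79
  h_B = 120/79

Starting state is B, so the expected hitting time is h_B = 120/79.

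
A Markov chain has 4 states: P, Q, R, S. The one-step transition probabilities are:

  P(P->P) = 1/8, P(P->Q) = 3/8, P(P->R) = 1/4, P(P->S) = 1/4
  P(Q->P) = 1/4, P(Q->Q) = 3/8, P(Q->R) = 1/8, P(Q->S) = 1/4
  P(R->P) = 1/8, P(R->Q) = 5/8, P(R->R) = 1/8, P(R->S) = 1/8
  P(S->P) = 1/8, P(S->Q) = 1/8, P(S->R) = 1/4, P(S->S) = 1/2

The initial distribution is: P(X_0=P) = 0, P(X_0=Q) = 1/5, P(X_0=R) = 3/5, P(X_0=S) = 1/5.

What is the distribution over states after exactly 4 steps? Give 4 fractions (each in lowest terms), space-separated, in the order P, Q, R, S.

Propagating the distribution step by step (d_{t+1} = d_t * P):
d_0 = (P=0, Q=1/5, R=3/5, S=1/5)
  d_1[P] = 0*1/8 + 1/5*1/4 + 3/5*1/8 + 1/5*1/8 = 3/20
  d_1[Q] = 0*3/8 + 1/5*3/8 + 3/5*5/8 + 1/5*1/8 = 19/40
  d_1[R] = 0*1/4 + 1/5*1/8 + 3/5*1/8 + 1/5*1/4 = 3/20
  d_1[S] = 0*1/4 + 1/5*1/4 + 3/5*1/8 + 1/5*1/2 = 9/40
d_1 = (P=3/20, Q=19/40, R=3/20, S=9/40)
  d_2[P] = 3/20*1/8 + 19/40*1/4 + 3/20*1/8 + 9/40*1/8 = 59/320
  d_2[Q] = 3/20*3/8 + 19/40*3/8 + 3/20*5/8 + 9/40*1/8 = 57/160
  d_2[R] = 3/20*1/4 + 19/40*1/8 + 3/20*1/8 + 9/40*1/4 = 11/64
  d_2[S] = 3/20*1/4 + 19/40*1/4 + 3/20*1/8 + 9/40*1/2 = 23/80
d_2 = (P=59/320, Q=57/160, R=11/64, S=23/80)
  d_3[P] = 59/320*1/8 + 57/160*1/4 + 11/64*1/8 + 23/80*1/8 = 217/1280
  d_3[Q] = 59/320*3/8 + 57/160*3/8 + 11/64*5/8 + 23/80*1/8 = 443/1280
  d_3[R] = 59/320*1/4 + 57/160*1/8 + 11/64*1/8 + 23/80*1/4 = 471/2560
  d_3[S] = 59/320*1/4 + 57/160*1/4 + 11/64*1/8 + 23/80*1/2 = 769/2560
d_3 = (P=217/1280, Q=443/1280, R=471/2560, S=769/2560)
  d_4[P] = 217/1280*1/8 + 443/1280*1/4 + 471/2560*1/8 + 769/2560*1/8 = 1723/10240
  d_4[Q] = 217/1280*3/8 + 443/1280*3/8 + 471/2560*5/8 + 769/2560*1/8 = 1771/5120
  d_4[R] = 217/1280*1/4 + 443/1280*1/8 + 471/2560*1/8 + 769/2560*1/4 = 3763/20480
  d_4[S] = 217/1280*1/4 + 443/1280*1/4 + 471/2560*1/8 + 769/2560*1/2 = 6187/20480
d_4 = (P=1723/10240, Q=1771/5120, R=3763/20480, S=6187/20480)

Answer: 1723/10240 1771/5120 3763/20480 6187/20480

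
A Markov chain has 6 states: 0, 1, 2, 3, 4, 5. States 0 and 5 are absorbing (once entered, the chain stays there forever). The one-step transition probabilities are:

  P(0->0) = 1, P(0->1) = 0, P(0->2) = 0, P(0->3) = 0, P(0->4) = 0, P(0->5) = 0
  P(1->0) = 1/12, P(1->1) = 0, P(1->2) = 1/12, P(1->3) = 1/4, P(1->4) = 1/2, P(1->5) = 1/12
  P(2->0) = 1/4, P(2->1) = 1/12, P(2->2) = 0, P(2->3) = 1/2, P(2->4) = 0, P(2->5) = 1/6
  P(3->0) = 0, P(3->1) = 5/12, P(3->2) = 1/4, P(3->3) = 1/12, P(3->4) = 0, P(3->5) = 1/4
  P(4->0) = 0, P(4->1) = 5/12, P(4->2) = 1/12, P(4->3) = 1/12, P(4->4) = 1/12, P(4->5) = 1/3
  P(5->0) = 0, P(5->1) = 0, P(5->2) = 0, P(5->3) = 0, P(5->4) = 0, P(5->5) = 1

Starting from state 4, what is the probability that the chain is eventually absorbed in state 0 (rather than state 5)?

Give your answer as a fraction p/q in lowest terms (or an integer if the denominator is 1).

Answer: 724/4237

Derivation:
Let a_i = P(absorbed in 0 | start in state i).
Boundary conditions: a_0 = 1, a_5 = 0.
For each transient state i, a_i = sum_j P(i->j) * a_j:
  a_1 = 1/12*a_0 + 0*a_1 + 1/12*a_2 + 1/4*a_3 + 1/2*a_4 + 1/12*a_5
  a_2 = 1/4*a_0 + 1/12*a_1 + 0*a_2 + 1/2*a_3 + 0*a_4 + 1/6*a_5
  a_3 = 0*a_0 + 5/12*a_1 + 1/4*a_2 + 1/12*a_3 + 0*a_4 + 1/4*a_5
  a_4 = 0*a_0 + 5/12*a_1 + 1/12*a_2 + 1/12*a_3 + 1/12*a_4 + 1/3*a_5

Substituting a_0 = 1 and a_5 = 0, rearrange to (I - Q) a = r where r[i] = P(i -> 0):
  [1, -1/12, -1/4, -1/2] . (a_1, a_2, a_3, a_4) = 1/12
  [-1/12, 1, -1/2, 0] . (a_1, a_2, a_3, a_4) = 1/4
  [-5/12, -1/4, 11/12, 0] . (a_1, a_2, a_3, a_4) = 0
  [-5/12, -1/12, -1/12, 11/12] . (a_1, a_2, a_3, a_4) = 0

Solving yields:
  a_1 = 57/223
  a_2 = 1616/4237
  a_3 = 933/4237
  a_4 = 724/4237

Starting state is 4, so the absorption probability is a_4 = 724/4237.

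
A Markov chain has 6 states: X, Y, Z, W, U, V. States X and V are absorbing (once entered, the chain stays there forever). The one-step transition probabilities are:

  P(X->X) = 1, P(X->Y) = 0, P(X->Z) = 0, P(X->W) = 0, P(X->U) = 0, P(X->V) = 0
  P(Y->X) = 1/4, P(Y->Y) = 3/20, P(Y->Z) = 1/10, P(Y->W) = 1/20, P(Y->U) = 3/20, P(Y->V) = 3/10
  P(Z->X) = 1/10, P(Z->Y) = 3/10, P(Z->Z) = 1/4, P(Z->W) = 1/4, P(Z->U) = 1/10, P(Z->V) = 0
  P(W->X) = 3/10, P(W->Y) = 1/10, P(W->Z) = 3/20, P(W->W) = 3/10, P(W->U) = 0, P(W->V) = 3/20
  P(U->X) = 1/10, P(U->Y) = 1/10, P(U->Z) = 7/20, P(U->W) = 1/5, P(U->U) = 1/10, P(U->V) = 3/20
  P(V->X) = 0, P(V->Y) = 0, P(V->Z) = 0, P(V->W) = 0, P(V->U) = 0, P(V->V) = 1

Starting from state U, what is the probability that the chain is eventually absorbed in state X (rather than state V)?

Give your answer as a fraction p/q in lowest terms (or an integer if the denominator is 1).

Answer: 13090/23917

Derivation:
Let a_i = P(absorbed in X | start in state i).
Boundary conditions: a_X = 1, a_V = 0.
For each transient state i, a_i = sum_j P(i->j) * a_j:
  a_Y = 1/4*a_X + 3/20*a_Y + 1/10*a_Z + 1/20*a_W + 3/20*a_U + 3/10*a_V
  a_Z = 1/10*a_X + 3/10*a_Y + 1/4*a_Z + 1/4*a_W + 1/10*a_U + 0*a_V
  a_W = 3/10*a_X + 1/10*a_Y + 3/20*a_Z + 3/10*a_W + 0*a_U + 3/20*a_V
  a_U = 1/10*a_X + 1/10*a_Y + 7/20*a_Z + 1/5*a_W + 1/10*a_U + 3/20*a_V

Substituting a_X = 1 and a_V = 0, rearrange to (I - Q) a = r where r[i] = P(i -> X):
  [17/20, -1/10, -1/20, -3/20] . (a_Y, a_Z, a_W, a_U) = 1/4
  [-3/10, 3/4, -1/4, -1/10] . (a_Y, a_Z, a_W, a_U) = 1/10
  [-1/10, -3/20, 7/10, 0] . (a_Y, a_Z, a_W, a_U) = 3/10
  [-1/10, -7/20, -1/5, 9/10] . (a_Y, a_Z, a_W, a_U) = 1/10

Solving yields:
  a_Y = 11971/23917
  a_Z = 14764/23917
  a_W = 15124/23917
  a_U = 13090/23917

Starting state is U, so the absorption probability is a_U = 13090/23917.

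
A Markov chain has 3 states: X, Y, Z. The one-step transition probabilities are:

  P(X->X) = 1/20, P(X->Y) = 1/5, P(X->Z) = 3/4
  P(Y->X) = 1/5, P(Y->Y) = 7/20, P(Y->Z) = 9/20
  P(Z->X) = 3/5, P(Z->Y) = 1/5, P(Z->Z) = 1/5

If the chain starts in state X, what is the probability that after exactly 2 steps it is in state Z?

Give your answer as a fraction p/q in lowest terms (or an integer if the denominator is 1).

Computing P^2 by repeated multiplication:
P^1 =
  X: [1/20, 1/5, 3/4]
  Y: [1/5, 7/20, 9/20]
  Z: [3/5, 1/5, 1/5]
P^2 =
  X: [197/400, 23/100, 111/400]
  Y: [7/20, 101/400, 159/400]
  Z: [19/100, 23/100, 29/50]

(P^2)[X -> Z] = 111/400

Answer: 111/400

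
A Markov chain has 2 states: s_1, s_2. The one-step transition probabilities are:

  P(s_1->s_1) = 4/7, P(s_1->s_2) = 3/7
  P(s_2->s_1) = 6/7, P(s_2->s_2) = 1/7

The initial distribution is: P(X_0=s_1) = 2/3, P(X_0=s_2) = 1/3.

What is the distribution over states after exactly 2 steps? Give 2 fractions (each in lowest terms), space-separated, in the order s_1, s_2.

Propagating the distribution step by step (d_{t+1} = d_t * P):
d_0 = (s_1=2/3, s_2=1/3)
  d_1[s_1] = 2/3*4/7 + 1/3*6/7 = 2/3
  d_1[s_2] = 2/3*3/7 + 1/3*1/7 = 1/3
d_1 = (s_1=2/3, s_2=1/3)
  d_2[s_1] = 2/3*4/7 + 1/3*6/7 = 2/3
  d_2[s_2] = 2/3*3/7 + 1/3*1/7 = 1/3
d_2 = (s_1=2/3, s_2=1/3)

Answer: 2/3 1/3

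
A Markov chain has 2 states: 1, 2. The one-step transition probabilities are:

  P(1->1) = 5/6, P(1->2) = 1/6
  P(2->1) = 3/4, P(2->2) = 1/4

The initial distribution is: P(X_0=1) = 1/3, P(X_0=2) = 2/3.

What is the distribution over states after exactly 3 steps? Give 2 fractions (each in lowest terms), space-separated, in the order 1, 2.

Propagating the distribution step by step (d_{t+1} = d_t * P):
d_0 = (1=1/3, 2=2/3)
  d_1[1] = 1/3*5/6 + 2/3*3/4 = 7/9
  d_1[2] = 1/3*1/6 + 2/3*1/4 = 2/9
d_1 = (1=7/9, 2=2/9)
  d_2[1] = 7/9*5/6 + 2/9*3/4 = 22/27
  d_2[2] = 7/9*1/6 + 2/9*1/4 = 5/27
d_2 = (1=22/27, 2=5/27)
  d_3[1] = 22/27*5/6 + 5/27*3/4 = 265/324
  d_3[2] = 22/27*1/6 + 5/27*1/4 = 59/324
d_3 = (1=265/324, 2=59/324)

Answer: 265/324 59/324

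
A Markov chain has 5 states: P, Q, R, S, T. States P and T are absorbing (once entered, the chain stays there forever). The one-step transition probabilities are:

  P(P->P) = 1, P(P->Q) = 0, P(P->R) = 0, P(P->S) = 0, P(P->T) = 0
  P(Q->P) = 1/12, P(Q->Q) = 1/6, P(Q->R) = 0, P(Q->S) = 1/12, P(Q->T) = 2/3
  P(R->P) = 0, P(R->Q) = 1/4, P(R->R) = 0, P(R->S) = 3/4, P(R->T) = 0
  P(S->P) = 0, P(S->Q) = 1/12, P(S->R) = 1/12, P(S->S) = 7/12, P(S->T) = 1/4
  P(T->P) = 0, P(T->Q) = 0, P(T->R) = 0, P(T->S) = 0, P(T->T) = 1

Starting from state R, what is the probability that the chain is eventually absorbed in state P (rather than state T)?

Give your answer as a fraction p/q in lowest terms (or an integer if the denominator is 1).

Answer: 8/165

Derivation:
Let a_i = P(absorbed in P | start in state i).
Boundary conditions: a_P = 1, a_T = 0.
For each transient state i, a_i = sum_j P(i->j) * a_j:
  a_Q = 1/12*a_P + 1/6*a_Q + 0*a_R + 1/12*a_S + 2/3*a_T
  a_R = 0*a_P + 1/4*a_Q + 0*a_R + 3/4*a_S + 0*a_T
  a_S = 0*a_P + 1/12*a_Q + 1/12*a_R + 7/12*a_S + 1/4*a_T

Substituting a_P = 1 and a_T = 0, rearrange to (I - Q) a = r where r[i] = P(i -> P):
  [5/6, 0, -1/12] . (a_Q, a_R, a_S) = 1/12
  [-1/4, 1, -3/4] . (a_Q, a_R, a_S) = 0
  [-1/12, -1/12, 5/12] . (a_Q, a_R, a_S) = 0

Solving yields:
  a_Q = 17/165
  a_R = 8/165
  a_S = 1/33

Starting state is R, so the absorption probability is a_R = 8/165.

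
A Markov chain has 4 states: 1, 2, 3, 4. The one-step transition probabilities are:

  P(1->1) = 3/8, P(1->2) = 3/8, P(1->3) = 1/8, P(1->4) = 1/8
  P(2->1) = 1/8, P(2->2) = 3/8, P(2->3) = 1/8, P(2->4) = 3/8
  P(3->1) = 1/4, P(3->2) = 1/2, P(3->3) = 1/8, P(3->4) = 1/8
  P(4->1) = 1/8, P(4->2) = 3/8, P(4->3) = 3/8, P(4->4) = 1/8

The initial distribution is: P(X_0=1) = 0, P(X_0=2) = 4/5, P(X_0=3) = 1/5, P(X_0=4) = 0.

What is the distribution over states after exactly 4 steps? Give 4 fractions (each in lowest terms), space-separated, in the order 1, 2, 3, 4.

Answer: 503/2560 509/1280 185/1024 1153/5120

Derivation:
Propagating the distribution step by step (d_{t+1} = d_t * P):
d_0 = (1=0, 2=4/5, 3=1/5, 4=0)
  d_1[1] = 0*3/8 + 4/5*1/8 + 1/5*1/4 + 0*1/8 = 3/20
  d_1[2] = 0*3/8 + 4/5*3/8 + 1/5*1/2 + 0*3/8 = 2/5
  d_1[3] = 0*1/8 + 4/5*1/8 + 1/5*1/8 + 0*3/8 = 1/8
  d_1[4] = 0*1/8 + 4/5*3/8 + 1/5*1/8 + 0*1/8 = 13/40
d_1 = (1=3/20, 2=2/5, 3=1/8, 4=13/40)
  d_2[1] = 3/20*3/8 + 2/5*1/8 + 1/8*1/4 + 13/40*1/8 = 57/320
  d_2[2] = 3/20*3/8 + 2/5*3/8 + 1/8*1/2 + 13/40*3/8 = 25/64
  d_2[3] = 3/20*1/8 + 2/5*1/8 + 1/8*1/8 + 13/40*3/8 = 33/160
  d_2[4] = 3/20*1/8 + 2/5*3/8 + 1/8*1/8 + 13/40*1/8 = 9/40
d_2 = (1=57/320, 2=25/64, 3=33/160, 4=9/40)
  d_3[1] = 57/320*3/8 + 25/64*1/8 + 33/160*1/4 + 9/40*1/8 = 25/128
  d_3[2] = 57/320*3/8 + 25/64*3/8 + 33/160*1/2 + 9/40*3/8 = 513/1280
  d_3[3] = 57/320*1/8 + 25/64*1/8 + 33/160*1/8 + 9/40*3/8 = 29/160
  d_3[4] = 57/320*1/8 + 25/64*3/8 + 33/160*1/8 + 9/40*1/8 = 57/256
d_3 = (1=25/128, 2=513/1280, 3=29/160, 4=57/256)
  d_4[1] = 25/128*3/8 + 513/1280*1/8 + 29/160*1/4 + 57/256*1/8 = 503/2560
  d_4[2] = 25/128*3/8 + 513/1280*3/8 + 29/160*1/2 + 57/256*3/8 = 509/1280
  d_4[3] = 25/128*1/8 + 513/1280*1/8 + 29/160*1/8 + 57/256*3/8 = 185/1024
  d_4[4] = 25/128*1/8 + 513/1280*3/8 + 29/160*1/8 + 57/256*1/8 = 1153/5120
d_4 = (1=503/2560, 2=509/1280, 3=185/1024, 4=1153/5120)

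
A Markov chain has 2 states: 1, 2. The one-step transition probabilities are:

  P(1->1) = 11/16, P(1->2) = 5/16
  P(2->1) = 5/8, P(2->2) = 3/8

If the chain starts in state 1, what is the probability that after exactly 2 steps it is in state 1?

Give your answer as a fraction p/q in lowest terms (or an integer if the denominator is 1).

Computing P^2 by repeated multiplication:
P^1 =
  1: [11/16, 5/16]
  2: [5/8, 3/8]
P^2 =
  1: [171/256, 85/256]
  2: [85/128, 43/128]

(P^2)[1 -> 1] = 171/256

Answer: 171/256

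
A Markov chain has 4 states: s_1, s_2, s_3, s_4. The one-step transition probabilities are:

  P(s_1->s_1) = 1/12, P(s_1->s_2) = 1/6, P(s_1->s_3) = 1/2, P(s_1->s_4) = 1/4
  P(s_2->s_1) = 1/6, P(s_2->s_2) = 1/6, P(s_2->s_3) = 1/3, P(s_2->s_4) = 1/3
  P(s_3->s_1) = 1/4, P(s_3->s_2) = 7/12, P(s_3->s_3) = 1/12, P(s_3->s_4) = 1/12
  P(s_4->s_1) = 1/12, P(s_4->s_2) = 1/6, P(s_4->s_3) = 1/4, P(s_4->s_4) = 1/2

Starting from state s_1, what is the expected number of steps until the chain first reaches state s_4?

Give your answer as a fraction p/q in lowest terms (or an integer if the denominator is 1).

Let h_i = expected steps to first reach s_4 from state i.
Boundary: h_s_4 = 0.
First-step equations for the other states:
  h_s_1 = 1 + 1/12*h_s_1 + 1/6*h_s_2 + 1/2*h_s_3 + 1/4*h_s_4
  h_s_2 = 1 + 1/6*h_s_1 + 1/6*h_s_2 + 1/3*h_s_3 + 1/3*h_s_4
  h_s_3 = 1 + 1/4*h_s_1 + 7/12*h_s_2 + 1/12*h_s_3 + 1/12*h_s_4

Substituting h_s_4 = 0 and rearranging gives the linear system (I - Q) h = 1:
  [11/12, -1/6, -1/2] . (h_s_1, h_s_2, h_s_3) = 1
  [-1/6, 5/6, -1/3] . (h_s_1, h_s_2, h_s_3) = 1
  [-1/4, -7/12, 11/12] . (h_s_1, h_s_2, h_s_3) = 1

Solving yields:
  h_s_1 = 428/95
  h_s_2 = 386/95
  h_s_3 = 466/95

Starting state is s_1, so the expected hitting time is h_s_1 = 428/95.

Answer: 428/95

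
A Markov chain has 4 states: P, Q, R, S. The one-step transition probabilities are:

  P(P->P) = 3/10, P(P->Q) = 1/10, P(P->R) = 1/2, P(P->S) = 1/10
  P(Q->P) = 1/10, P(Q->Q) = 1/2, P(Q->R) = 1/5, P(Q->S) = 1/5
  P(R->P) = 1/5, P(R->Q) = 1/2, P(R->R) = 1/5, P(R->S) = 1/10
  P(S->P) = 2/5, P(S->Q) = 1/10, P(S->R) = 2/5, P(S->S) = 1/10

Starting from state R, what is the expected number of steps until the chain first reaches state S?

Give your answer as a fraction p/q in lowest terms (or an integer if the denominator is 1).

Answer: 860/123

Derivation:
Let h_i = expected steps to first reach S from state i.
Boundary: h_S = 0.
First-step equations for the other states:
  h_P = 1 + 3/10*h_P + 1/10*h_Q + 1/2*h_R + 1/10*h_S
  h_Q = 1 + 1/10*h_P + 1/2*h_Q + 1/5*h_R + 1/5*h_S
  h_R = 1 + 1/5*h_P + 1/2*h_Q + 1/5*h_R + 1/10*h_S

Substituting h_S = 0 and rearranging gives the linear system (I - Q) h = 1:
  [7/10, -1/10, -1/2] . (h_P, h_Q, h_R) = 1
  [-1/10, 1/2, -1/5] . (h_P, h_Q, h_R) = 1
  [-1/5, -1/2, 4/5] . (h_P, h_Q, h_R) = 1

Solving yields:
  h_P = 300/41
  h_Q = 770/123
  h_R = 860/123

Starting state is R, so the expected hitting time is h_R = 860/123.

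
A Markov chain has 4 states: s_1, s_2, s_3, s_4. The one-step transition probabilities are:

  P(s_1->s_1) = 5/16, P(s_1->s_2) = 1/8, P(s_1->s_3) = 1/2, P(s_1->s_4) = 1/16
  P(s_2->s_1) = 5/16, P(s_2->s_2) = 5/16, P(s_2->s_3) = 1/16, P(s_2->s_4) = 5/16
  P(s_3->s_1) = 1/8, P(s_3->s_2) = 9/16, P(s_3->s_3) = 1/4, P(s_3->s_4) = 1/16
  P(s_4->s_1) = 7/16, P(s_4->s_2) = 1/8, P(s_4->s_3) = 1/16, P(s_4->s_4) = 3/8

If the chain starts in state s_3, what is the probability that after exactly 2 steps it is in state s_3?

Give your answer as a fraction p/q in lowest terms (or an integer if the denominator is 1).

Answer: 21/128

Derivation:
Computing P^2 by repeated multiplication:
P^1 =
  s_1: [5/16, 1/8, 1/2, 1/16]
  s_2: [5/16, 5/16, 1/16, 5/16]
  s_3: [1/8, 9/16, 1/4, 1/16]
  s_4: [7/16, 1/8, 1/16, 3/8]
P^2 =
  s_1: [29/128, 47/128, 75/256, 29/256]
  s_2: [87/256, 27/128, 27/128, 61/256]
  s_3: [35/128, 87/256, 21/128, 57/256]
  s_4: [89/256, 45/256, 17/64, 27/128]

(P^2)[s_3 -> s_3] = 21/128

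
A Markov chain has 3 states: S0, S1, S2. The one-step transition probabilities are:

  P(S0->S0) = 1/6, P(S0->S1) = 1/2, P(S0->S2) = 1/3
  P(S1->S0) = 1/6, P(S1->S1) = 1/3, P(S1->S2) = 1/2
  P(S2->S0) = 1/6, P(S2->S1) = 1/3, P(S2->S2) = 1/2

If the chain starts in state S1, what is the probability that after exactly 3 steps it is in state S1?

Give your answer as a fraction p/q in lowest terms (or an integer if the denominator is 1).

Answer: 13/36

Derivation:
Computing P^3 by repeated multiplication:
P^1 =
  S0: [1/6, 1/2, 1/3]
  S1: [1/6, 1/3, 1/2]
  S2: [1/6, 1/3, 1/2]
P^2 =
  S0: [1/6, 13/36, 17/36]
  S1: [1/6, 13/36, 17/36]
  S2: [1/6, 13/36, 17/36]
P^3 =
  S0: [1/6, 13/36, 17/36]
  S1: [1/6, 13/36, 17/36]
  S2: [1/6, 13/36, 17/36]

(P^3)[S1 -> S1] = 13/36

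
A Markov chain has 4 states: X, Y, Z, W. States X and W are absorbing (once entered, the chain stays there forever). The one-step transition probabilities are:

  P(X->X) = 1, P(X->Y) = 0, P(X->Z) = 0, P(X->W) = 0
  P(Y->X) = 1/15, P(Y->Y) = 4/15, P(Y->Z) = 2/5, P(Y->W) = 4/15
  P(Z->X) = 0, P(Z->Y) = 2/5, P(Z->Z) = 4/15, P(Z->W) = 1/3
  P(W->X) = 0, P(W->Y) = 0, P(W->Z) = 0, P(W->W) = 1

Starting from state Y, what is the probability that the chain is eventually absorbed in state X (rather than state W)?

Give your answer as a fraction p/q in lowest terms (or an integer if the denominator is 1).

Let a_i = P(absorbed in X | start in state i).
Boundary conditions: a_X = 1, a_W = 0.
For each transient state i, a_i = sum_j P(i->j) * a_j:
  a_Y = 1/15*a_X + 4/15*a_Y + 2/5*a_Z + 4/15*a_W
  a_Z = 0*a_X + 2/5*a_Y + 4/15*a_Z + 1/3*a_W

Substituting a_X = 1 and a_W = 0, rearrange to (I - Q) a = r where r[i] = P(i -> X):
  [11/15, -2/5] . (a_Y, a_Z) = 1/15
  [-2/5, 11/15] . (a_Y, a_Z) = 0

Solving yields:
  a_Y = 11/85
  a_Z = 6/85

Starting state is Y, so the absorption probability is a_Y = 11/85.

Answer: 11/85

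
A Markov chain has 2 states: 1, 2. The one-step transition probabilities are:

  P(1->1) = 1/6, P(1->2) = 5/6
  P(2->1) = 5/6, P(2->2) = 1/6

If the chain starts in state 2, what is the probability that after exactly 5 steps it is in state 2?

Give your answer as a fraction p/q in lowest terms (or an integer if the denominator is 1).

Answer: 211/486

Derivation:
Computing P^5 by repeated multiplication:
P^1 =
  1: [1/6, 5/6]
  2: [5/6, 1/6]
P^2 =
  1: [13/18, 5/18]
  2: [5/18, 13/18]
P^3 =
  1: [19/54, 35/54]
  2: [35/54, 19/54]
P^4 =
  1: [97/162, 65/162]
  2: [65/162, 97/162]
P^5 =
  1: [211/486, 275/486]
  2: [275/486, 211/486]

(P^5)[2 -> 2] = 211/486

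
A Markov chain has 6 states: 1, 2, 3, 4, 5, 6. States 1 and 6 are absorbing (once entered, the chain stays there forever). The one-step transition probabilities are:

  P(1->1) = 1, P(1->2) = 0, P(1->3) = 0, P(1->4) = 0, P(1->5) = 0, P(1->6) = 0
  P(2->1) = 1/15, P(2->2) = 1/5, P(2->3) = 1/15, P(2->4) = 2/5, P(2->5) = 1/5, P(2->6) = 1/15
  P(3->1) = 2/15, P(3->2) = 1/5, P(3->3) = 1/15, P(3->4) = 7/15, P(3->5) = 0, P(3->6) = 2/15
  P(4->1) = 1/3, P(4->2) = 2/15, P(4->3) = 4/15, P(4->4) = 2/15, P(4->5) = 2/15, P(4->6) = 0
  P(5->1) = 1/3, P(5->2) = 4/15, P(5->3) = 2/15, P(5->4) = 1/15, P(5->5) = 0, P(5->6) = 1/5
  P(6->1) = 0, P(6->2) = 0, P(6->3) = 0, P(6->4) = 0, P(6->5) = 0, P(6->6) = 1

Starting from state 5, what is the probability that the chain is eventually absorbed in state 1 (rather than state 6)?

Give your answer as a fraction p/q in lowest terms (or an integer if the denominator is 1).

Let a_i = P(absorbed in 1 | start in state i).
Boundary conditions: a_1 = 1, a_6 = 0.
For each transient state i, a_i = sum_j P(i->j) * a_j:
  a_2 = 1/15*a_1 + 1/5*a_2 + 1/15*a_3 + 2/5*a_4 + 1/5*a_5 + 1/15*a_6
  a_3 = 2/15*a_1 + 1/5*a_2 + 1/15*a_3 + 7/15*a_4 + 0*a_5 + 2/15*a_6
  a_4 = 1/3*a_1 + 2/15*a_2 + 4/15*a_3 + 2/15*a_4 + 2/15*a_5 + 0*a_6
  a_5 = 1/3*a_1 + 4/15*a_2 + 2/15*a_3 + 1/15*a_4 + 0*a_5 + 1/5*a_6

Substituting a_1 = 1 and a_6 = 0, rearrange to (I - Q) a = r where r[i] = P(i -> 1):
  [4/5, -1/15, -2/5, -1/5] . (a_2, a_3, a_4, a_5) = 1/15
  [-1/5, 14/15, -7/15, 0] . (a_2, a_3, a_4, a_5) = 2/15
  [-2/15, -4/15, 13/15, -2/15] . (a_2, a_3, a_4, a_5) = 1/3
  [-4/15, -2/15, -1/15, 1] . (a_2, a_3, a_4, a_5) = 1/3

Solving yields:
  a_2 = 611/851
  a_3 = 13787/19573
  a_4 = 15959/19573
  a_5 = 13174/19573

Starting state is 5, so the absorption probability is a_5 = 13174/19573.

Answer: 13174/19573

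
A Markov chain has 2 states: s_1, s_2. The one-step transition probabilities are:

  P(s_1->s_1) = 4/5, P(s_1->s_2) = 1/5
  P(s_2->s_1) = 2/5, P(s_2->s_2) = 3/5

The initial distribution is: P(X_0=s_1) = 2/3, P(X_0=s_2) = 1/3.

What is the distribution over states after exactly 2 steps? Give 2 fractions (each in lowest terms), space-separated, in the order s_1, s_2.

Answer: 2/3 1/3

Derivation:
Propagating the distribution step by step (d_{t+1} = d_t * P):
d_0 = (s_1=2/3, s_2=1/3)
  d_1[s_1] = 2/3*4/5 + 1/3*2/5 = 2/3
  d_1[s_2] = 2/3*1/5 + 1/3*3/5 = 1/3
d_1 = (s_1=2/3, s_2=1/3)
  d_2[s_1] = 2/3*4/5 + 1/3*2/5 = 2/3
  d_2[s_2] = 2/3*1/5 + 1/3*3/5 = 1/3
d_2 = (s_1=2/3, s_2=1/3)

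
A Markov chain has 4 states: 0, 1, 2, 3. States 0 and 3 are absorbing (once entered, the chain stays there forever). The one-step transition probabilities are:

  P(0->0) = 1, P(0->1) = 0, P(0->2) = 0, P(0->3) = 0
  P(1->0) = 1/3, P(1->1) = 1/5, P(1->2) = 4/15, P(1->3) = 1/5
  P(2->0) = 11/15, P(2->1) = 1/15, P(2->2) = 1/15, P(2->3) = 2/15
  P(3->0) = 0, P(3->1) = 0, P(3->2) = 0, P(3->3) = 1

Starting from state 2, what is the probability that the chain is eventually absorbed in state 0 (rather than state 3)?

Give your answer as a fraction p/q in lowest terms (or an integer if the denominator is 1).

Answer: 137/164

Derivation:
Let a_i = P(absorbed in 0 | start in state i).
Boundary conditions: a_0 = 1, a_3 = 0.
For each transient state i, a_i = sum_j P(i->j) * a_j:
  a_1 = 1/3*a_0 + 1/5*a_1 + 4/15*a_2 + 1/5*a_3
  a_2 = 11/15*a_0 + 1/15*a_1 + 1/15*a_2 + 2/15*a_3

Substituting a_0 = 1 and a_3 = 0, rearrange to (I - Q) a = r where r[i] = P(i -> 0):
  [4/5, -4/15] . (a_1, a_2) = 1/3
  [-1/15, 14/15] . (a_1, a_2) = 11/15

Solving yields:
  a_1 = 57/82
  a_2 = 137/164

Starting state is 2, so the absorption probability is a_2 = 137/164.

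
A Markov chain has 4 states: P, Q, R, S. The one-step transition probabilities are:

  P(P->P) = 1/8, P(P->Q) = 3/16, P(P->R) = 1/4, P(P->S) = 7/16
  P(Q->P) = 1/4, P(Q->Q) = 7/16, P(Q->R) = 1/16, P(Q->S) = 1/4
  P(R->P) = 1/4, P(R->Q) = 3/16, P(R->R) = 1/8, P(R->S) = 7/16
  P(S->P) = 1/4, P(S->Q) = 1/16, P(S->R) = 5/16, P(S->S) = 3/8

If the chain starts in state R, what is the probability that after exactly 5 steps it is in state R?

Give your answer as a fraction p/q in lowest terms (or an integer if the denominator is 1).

Answer: 111241/524288

Derivation:
Computing P^5 by repeated multiplication:
P^1 =
  P: [1/8, 3/16, 1/4, 7/16]
  Q: [1/4, 7/16, 1/16, 1/4]
  R: [1/4, 3/16, 1/8, 7/16]
  S: [1/4, 1/16, 5/16, 3/8]
P^2 =
  P: [15/64, 23/128, 27/128, 3/8]
  Q: [7/32, 17/64, 45/256, 87/256]
  R: [7/32, 23/128, 29/128, 3/8]
  S: [7/32, 5/32, 57/256, 103/256]
P^3 =
  P: [113/512, 95/512, 437/2048, 779/2048]
  Q: [57/256, 433/2048, 817/4096, 1501/4096]
  R: [57/256, 95/512, 433/2048, 779/2048]
  S: [57/256, 361/2048, 893/4096, 1569/4096]
P^4 =
  P: [911/4096, 3053/16384, 6957/32768, 12417/32768]
  Q: [455/2048, 6375/32768, 13653/65536, 24573/65536]
  R: [455/2048, 3053/16384, 6965/32768, 12417/32768]
  S: [455/2048, 6019/32768, 14001/65536, 24937/65536]
P^5 =
  P: [7281/32768, 48947/262144, 111257/524288, 198641/524288]
  Q: [3641/16384, 99231/524288, 221161/1048576, 395929/1048576]
  R: [3641/16384, 48947/262144, 111241/524288, 198641/524288]
  S: [3641/16384, 97443/524288, 222965/1048576, 397701/1048576]

(P^5)[R -> R] = 111241/524288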